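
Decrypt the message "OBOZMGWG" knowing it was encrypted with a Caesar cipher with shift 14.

Step 1: Reverse the shift by subtracting 14 from each letter position.
  O (position 14) -> position (14-14) mod 26 = 0 -> A
  B (position 1) -> position (1-14) mod 26 = 13 -> N
  O (position 14) -> position (14-14) mod 26 = 0 -> A
  Z (position 25) -> position (25-14) mod 26 = 11 -> L
  M (position 12) -> position (12-14) mod 26 = 24 -> Y
  G (position 6) -> position (6-14) mod 26 = 18 -> S
  W (position 22) -> position (22-14) mod 26 = 8 -> I
  G (position 6) -> position (6-14) mod 26 = 18 -> S
Decrypted message: ANALYSIS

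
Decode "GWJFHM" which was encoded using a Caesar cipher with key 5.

Step 1: Reverse the shift by subtracting 5 from each letter position.
  G (position 6) -> position (6-5) mod 26 = 1 -> B
  W (position 22) -> position (22-5) mod 26 = 17 -> R
  J (position 9) -> position (9-5) mod 26 = 4 -> E
  F (position 5) -> position (5-5) mod 26 = 0 -> A
  H (position 7) -> position (7-5) mod 26 = 2 -> C
  M (position 12) -> position (12-5) mod 26 = 7 -> H
Decrypted message: BREACH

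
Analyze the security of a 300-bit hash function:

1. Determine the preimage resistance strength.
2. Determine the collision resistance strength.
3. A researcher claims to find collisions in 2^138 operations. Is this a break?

Step 1: Preimage resistance requires brute-force of 2^300 operations.
Step 2: Collision resistance (birthday bound) = 2^(300/2) = 2^150.
Step 3: The claimed attack costs 2^138 operations.
Step 4: Since 2^138 < 2^150, the claimed attack beats the generic birthday bound, so collision resistance is broken.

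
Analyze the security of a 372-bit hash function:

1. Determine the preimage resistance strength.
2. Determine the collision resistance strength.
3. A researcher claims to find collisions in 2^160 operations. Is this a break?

Step 1: Preimage resistance requires brute-force of 2^372 operations.
Step 2: Collision resistance (birthday bound) = 2^(372/2) = 2^186.
Step 3: The claimed attack costs 2^160 operations.
Step 4: Since 2^160 < 2^186, the claimed attack beats the generic birthday bound, so collision resistance is broken.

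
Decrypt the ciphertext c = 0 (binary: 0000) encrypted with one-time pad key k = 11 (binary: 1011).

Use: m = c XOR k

Step 1: XOR ciphertext with key:
  Ciphertext: 0000
  Key:        1011
  XOR:        1011
Step 2: Plaintext = 1011 = 11 in decimal.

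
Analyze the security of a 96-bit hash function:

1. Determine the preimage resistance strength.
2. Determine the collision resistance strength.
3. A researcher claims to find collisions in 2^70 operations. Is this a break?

Step 1: Preimage resistance requires brute-force of 2^96 operations.
Step 2: Collision resistance (birthday bound) = 2^(96/2) = 2^48.
Step 3: The claimed attack costs 2^70 operations.
Step 4: Since 2^70 >= 2^48, the claimed attack is no faster than the generic birthday attack, so this does not break collision resistance.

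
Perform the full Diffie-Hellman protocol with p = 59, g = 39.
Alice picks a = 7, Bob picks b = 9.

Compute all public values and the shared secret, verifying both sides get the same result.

Step 1: A = g^a mod p = 39^7 mod 59 = 44.
Step 2: B = g^b mod p = 39^9 mod 59 = 18.
Step 3: Alice computes s = B^a mod p = 18^7 mod 59 = 42.
Step 4: Bob computes s = A^b mod p = 44^9 mod 59 = 42.
Both sides agree: shared secret = 42.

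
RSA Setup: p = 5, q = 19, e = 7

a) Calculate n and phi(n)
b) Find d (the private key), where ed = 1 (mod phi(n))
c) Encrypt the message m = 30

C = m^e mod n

Step 1: n = 5 * 19 = 95.
Step 2: phi(n) = (5-1)(19-1) = 4 * 18 = 72.
Step 3: Find d = 7^(-1) mod 72 = 31.
  Verify: 7 * 31 = 217 = 1 (mod 72).
Step 4: C = 30^7 mod 95 = 30.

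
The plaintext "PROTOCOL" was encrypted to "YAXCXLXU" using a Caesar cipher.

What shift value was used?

Step 1: Compare first letters: P (position 15) -> Y (position 24).
Step 2: Shift = (24 - 15) mod 26 = 9.
The shift value is 9.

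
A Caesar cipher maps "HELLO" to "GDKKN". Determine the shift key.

Step 1: Compare first letters: H (position 7) -> G (position 6).
Step 2: Shift = (6 - 7) mod 26 = 25.
The shift value is 25.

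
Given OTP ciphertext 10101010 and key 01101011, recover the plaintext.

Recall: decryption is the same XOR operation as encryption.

Step 1: XOR ciphertext with key:
  Ciphertext: 10101010
  Key:        01101011
  XOR:        11000001
Step 2: Plaintext = 11000001 = 193 in decimal.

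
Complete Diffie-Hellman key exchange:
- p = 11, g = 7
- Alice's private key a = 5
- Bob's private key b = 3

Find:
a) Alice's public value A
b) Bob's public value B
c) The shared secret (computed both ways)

Step 1: A = g^a mod p = 7^5 mod 11 = 10.
Step 2: B = g^b mod p = 7^3 mod 11 = 2.
Step 3: Alice computes s = B^a mod p = 2^5 mod 11 = 10.
Step 4: Bob computes s = A^b mod p = 10^3 mod 11 = 10.
Both sides agree: shared secret = 10.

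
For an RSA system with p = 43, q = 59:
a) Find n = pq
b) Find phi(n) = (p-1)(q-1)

Step 1: n = p * q = 43 * 59 = 2537.
Step 2: phi(n) = (p-1)(q-1) = 42 * 58 = 2436.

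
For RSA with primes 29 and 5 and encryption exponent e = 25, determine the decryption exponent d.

Step 1: n = 29 * 5 = 145.
Step 2: phi(n) = 28 * 4 = 112.
Step 3: Find d such that 25 * d = 1 (mod 112).
Step 4: d = 25^(-1) mod 112 = 9.
Verification: 25 * 9 = 225 = 2 * 112 + 1.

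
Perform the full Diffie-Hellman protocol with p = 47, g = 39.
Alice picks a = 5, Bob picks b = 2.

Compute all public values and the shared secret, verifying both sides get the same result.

Step 1: A = g^a mod p = 39^5 mod 47 = 38.
Step 2: B = g^b mod p = 39^2 mod 47 = 17.
Step 3: Alice computes s = B^a mod p = 17^5 mod 47 = 34.
Step 4: Bob computes s = A^b mod p = 38^2 mod 47 = 34.
Both sides agree: shared secret = 34.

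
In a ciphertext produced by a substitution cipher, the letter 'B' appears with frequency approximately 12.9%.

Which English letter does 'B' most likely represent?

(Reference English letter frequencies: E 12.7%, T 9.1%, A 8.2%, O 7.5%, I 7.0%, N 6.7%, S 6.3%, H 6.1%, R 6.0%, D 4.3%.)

Step 1: The observed frequency is 12.9%.
Step 2: Compare with English frequencies:
  E: 12.7% (difference: 0.2%) <-- closest
  T: 9.1% (difference: 3.8%)
  A: 8.2% (difference: 4.7%)
  O: 7.5% (difference: 5.4%)
  I: 7.0% (difference: 5.9%)
  N: 6.7% (difference: 6.2%)
  S: 6.3% (difference: 6.6%)
  H: 6.1% (difference: 6.8%)
  R: 6.0% (difference: 6.9%)
  D: 4.3% (difference: 8.6%)
Step 3: 'B' most likely represents 'E' (frequency 12.7%).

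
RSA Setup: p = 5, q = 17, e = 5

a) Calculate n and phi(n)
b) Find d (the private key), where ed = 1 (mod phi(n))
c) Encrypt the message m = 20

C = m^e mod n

Step 1: n = 5 * 17 = 85.
Step 2: phi(n) = (5-1)(17-1) = 4 * 16 = 64.
Step 3: Find d = 5^(-1) mod 64 = 13.
  Verify: 5 * 13 = 65 = 1 (mod 64).
Step 4: C = 20^5 mod 85 = 5.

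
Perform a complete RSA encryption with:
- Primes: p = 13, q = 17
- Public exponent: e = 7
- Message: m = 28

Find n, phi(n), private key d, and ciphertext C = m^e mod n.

Step 1: n = 13 * 17 = 221.
Step 2: phi(n) = (13-1)(17-1) = 12 * 16 = 192.
Step 3: Find d = 7^(-1) mod 192 = 55.
  Verify: 7 * 55 = 385 = 1 (mod 192).
Step 4: C = 28^7 mod 221 = 37.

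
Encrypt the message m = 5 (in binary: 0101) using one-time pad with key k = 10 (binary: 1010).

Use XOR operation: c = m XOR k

Step 1: Write out the XOR operation bit by bit:
  Message: 0101
  Key:     1010
  XOR:     1111
Step 2: Convert to decimal: 1111 = 15.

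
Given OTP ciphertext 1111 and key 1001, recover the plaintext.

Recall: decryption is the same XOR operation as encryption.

Step 1: XOR ciphertext with key:
  Ciphertext: 1111
  Key:        1001
  XOR:        0110
Step 2: Plaintext = 0110 = 6 in decimal.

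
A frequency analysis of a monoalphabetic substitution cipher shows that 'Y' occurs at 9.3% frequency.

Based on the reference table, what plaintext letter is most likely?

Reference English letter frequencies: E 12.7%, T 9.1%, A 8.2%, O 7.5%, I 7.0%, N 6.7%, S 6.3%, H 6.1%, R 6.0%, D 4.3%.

Step 1: The observed frequency is 9.3%.
Step 2: Compare with English frequencies:
  E: 12.7% (difference: 3.4%)
  T: 9.1% (difference: 0.2%) <-- closest
  A: 8.2% (difference: 1.1%)
  O: 7.5% (difference: 1.8%)
  I: 7.0% (difference: 2.3%)
  N: 6.7% (difference: 2.6%)
  S: 6.3% (difference: 3.0%)
  H: 6.1% (difference: 3.2%)
  R: 6.0% (difference: 3.3%)
  D: 4.3% (difference: 5.0%)
Step 3: 'Y' most likely represents 'T' (frequency 9.1%).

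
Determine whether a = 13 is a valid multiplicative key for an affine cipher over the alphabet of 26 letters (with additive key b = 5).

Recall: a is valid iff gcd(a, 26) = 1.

Step 1: Compute gcd(13, 26).
Step 2: gcd(13, 26) = 13.
Since gcd = 13 != 1, 13 shares a common factor with 26, so it cannot be used.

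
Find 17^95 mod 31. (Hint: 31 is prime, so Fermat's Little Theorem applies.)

Step 1: Since 31 is prime, by Fermat's Little Theorem: 17^30 = 1 (mod 31).
Step 2: Reduce exponent: 95 mod 30 = 5.
Step 3: So 17^95 = 17^5 (mod 31).
Step 4: 17^5 mod 31 = 26.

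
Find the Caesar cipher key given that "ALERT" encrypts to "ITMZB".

Step 1: Compare first letters: A (position 0) -> I (position 8).
Step 2: Shift = (8 - 0) mod 26 = 8.
The shift value is 8.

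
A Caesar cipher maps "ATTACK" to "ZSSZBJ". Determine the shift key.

Step 1: Compare first letters: A (position 0) -> Z (position 25).
Step 2: Shift = (25 - 0) mod 26 = 25.
The shift value is 25.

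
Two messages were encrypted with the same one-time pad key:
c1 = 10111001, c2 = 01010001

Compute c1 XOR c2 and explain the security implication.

Step 1: c1 XOR c2 = (m1 XOR k) XOR (m2 XOR k).
Step 2: By XOR associativity/commutativity: = m1 XOR m2 XOR k XOR k = m1 XOR m2.
Step 3: 10111001 XOR 01010001 = 11101000 = 232.
Step 4: The key cancels out! An attacker learns m1 XOR m2 = 232, revealing the relationship between plaintexts.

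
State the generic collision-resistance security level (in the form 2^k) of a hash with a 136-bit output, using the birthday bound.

Step 1: The birthday paradox gives collision probability ~50% after sqrt(2^n) = 2^(n/2) hashes.
Step 2: For 136-bit output: 2^(136/2) = 2^68.
Step 3: Approximately 2^68 hash computations needed.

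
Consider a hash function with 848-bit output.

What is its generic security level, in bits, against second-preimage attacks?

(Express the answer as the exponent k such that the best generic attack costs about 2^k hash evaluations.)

Step 1: The hash has a 848-bit output.
Step 2: Second-preimage resistance means: given a specific input x, it should be infeasible to find a different y with h(y) = h(x).
With a 848-bit output, a generic search for a second preimage costs about 2^848 evaluations (each trial matches the fixed target with probability 2^-848).
Step 3: Security level = 848 bits.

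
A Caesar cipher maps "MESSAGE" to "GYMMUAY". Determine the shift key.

Step 1: Compare first letters: M (position 12) -> G (position 6).
Step 2: Shift = (6 - 12) mod 26 = 20.
The shift value is 20.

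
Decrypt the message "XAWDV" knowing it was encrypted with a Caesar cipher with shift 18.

Step 1: Reverse the shift by subtracting 18 from each letter position.
  X (position 23) -> position (23-18) mod 26 = 5 -> F
  A (position 0) -> position (0-18) mod 26 = 8 -> I
  W (position 22) -> position (22-18) mod 26 = 4 -> E
  D (position 3) -> position (3-18) mod 26 = 11 -> L
  V (position 21) -> position (21-18) mod 26 = 3 -> D
Decrypted message: FIELD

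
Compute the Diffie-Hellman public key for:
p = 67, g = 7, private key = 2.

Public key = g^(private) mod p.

Step 1: A = g^a mod p = 7^2 mod 67.
  7^1 mod 67 = 7
  7^2 mod 67 = (7 * 7) mod 67 = 49
Result: A = 49.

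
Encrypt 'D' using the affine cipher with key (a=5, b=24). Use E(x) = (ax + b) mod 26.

Step 1: Convert 'D' to number: x = 3.
Step 2: E(3) = (5 * 3 + 24) mod 26 = 39 mod 26 = 13.
Step 3: Convert 13 back to letter: N.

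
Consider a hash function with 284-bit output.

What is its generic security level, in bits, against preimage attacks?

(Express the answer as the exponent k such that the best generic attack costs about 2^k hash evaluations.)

Step 1: The hash has a 284-bit output.
Step 2: Preimage resistance means: given a digest h(x), it should be infeasible to find any input that hashes to it.
With a 284-bit output there are 2^284 possible digests, so a generic brute-force preimage search costs about 2^284 evaluations.
Step 3: Security level = 284 bits.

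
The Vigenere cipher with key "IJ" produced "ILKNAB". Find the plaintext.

Step 1: Extend key: IJIJIJ
Step 2: Decrypt each letter (c - k) mod 26:
  I(8) - I(8) = (8-8) mod 26 = 0 = A
  L(11) - J(9) = (11-9) mod 26 = 2 = C
  K(10) - I(8) = (10-8) mod 26 = 2 = C
  N(13) - J(9) = (13-9) mod 26 = 4 = E
  A(0) - I(8) = (0-8) mod 26 = 18 = S
  B(1) - J(9) = (1-9) mod 26 = 18 = S
Plaintext: ACCESS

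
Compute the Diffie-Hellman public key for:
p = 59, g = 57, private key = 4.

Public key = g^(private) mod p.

Step 1: A = g^a mod p = 57^4 mod 59.
  57^1 mod 59 = 57
  57^2 mod 59 = (57 * 57) mod 59 = 4
  57^3 mod 59 = (4 * 57) mod 59 = 51
  57^4 mod 59 = (51 * 57) mod 59 = 16
Result: A = 16.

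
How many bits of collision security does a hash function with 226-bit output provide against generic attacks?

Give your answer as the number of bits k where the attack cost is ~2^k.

Step 1: The hash has a 226-bit output.
Step 2: Collision resistance means it should be infeasible to find any x != y with h(x) = h(y).
By the birthday bound, a generic collision search succeeds after about sqrt(2^226) = 2^(226/2) = 2^113 evaluations.
Step 3: Security level = 113 bits.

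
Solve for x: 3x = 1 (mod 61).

Step 1: We need x such that 3 * x = 1 (mod 61).
Step 2: Using the extended Euclidean algorithm or trial:
  3 * 41 = 123 = 2 * 61 + 1.
Step 3: Since 123 mod 61 = 1, the inverse is x = 41.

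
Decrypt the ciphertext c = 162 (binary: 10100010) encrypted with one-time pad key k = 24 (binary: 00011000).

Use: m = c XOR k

Step 1: XOR ciphertext with key:
  Ciphertext: 10100010
  Key:        00011000
  XOR:        10111010
Step 2: Plaintext = 10111010 = 186 in decimal.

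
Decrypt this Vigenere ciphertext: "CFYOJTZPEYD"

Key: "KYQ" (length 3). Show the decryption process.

Step 1: Key 'KYQ' has length 3. Extended key: KYQKYQKYQKY
Step 2: Decrypt each position:
  C(2) - K(10) = 18 = S
  F(5) - Y(24) = 7 = H
  Y(24) - Q(16) = 8 = I
  O(14) - K(10) = 4 = E
  J(9) - Y(24) = 11 = L
  T(19) - Q(16) = 3 = D
  Z(25) - K(10) = 15 = P
  P(15) - Y(24) = 17 = R
  E(4) - Q(16) = 14 = O
  Y(24) - K(10) = 14 = O
  D(3) - Y(24) = 5 = F
Plaintext: SHIELDPROOF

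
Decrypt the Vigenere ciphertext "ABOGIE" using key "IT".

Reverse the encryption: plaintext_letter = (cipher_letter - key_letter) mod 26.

Step 1: Extend key: ITITIT
Step 2: Decrypt each letter (c - k) mod 26:
  A(0) - I(8) = (0-8) mod 26 = 18 = S
  B(1) - T(19) = (1-19) mod 26 = 8 = I
  O(14) - I(8) = (14-8) mod 26 = 6 = G
  G(6) - T(19) = (6-19) mod 26 = 13 = N
  I(8) - I(8) = (8-8) mod 26 = 0 = A
  E(4) - T(19) = (4-19) mod 26 = 11 = L
Plaintext: SIGNAL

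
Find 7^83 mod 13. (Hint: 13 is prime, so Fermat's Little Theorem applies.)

Step 1: Since 13 is prime, by Fermat's Little Theorem: 7^12 = 1 (mod 13).
Step 2: Reduce exponent: 83 mod 12 = 11.
Step 3: So 7^83 = 7^11 (mod 13).
Step 4: 7^11 mod 13 = 2.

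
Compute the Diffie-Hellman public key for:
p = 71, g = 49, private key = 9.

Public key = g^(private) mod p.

Step 1: A = g^a mod p = 49^9 mod 71.
  49^1 mod 71 = 49
  49^2 mod 71 = (49 * 49) mod 71 = 58
  49^3 mod 71 = (58 * 49) mod 71 = 2
  49^4 mod 71 = (2 * 49) mod 71 = 27
  49^5 mod 71 = (27 * 49) mod 71 = 45
  49^6 mod 71 = (45 * 49) mod 71 = 4
  49^7 mod 71 = (4 * 49) mod 71 = 54
  49^8 mod 71 = (54 * 49) mod 71 = 19
  49^9 mod 71 = (19 * 49) mod 71 = 8
Result: A = 8.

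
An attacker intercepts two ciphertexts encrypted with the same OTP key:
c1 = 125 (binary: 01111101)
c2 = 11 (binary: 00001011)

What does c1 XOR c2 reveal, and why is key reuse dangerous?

Step 1: c1 XOR c2 = (m1 XOR k) XOR (m2 XOR k).
Step 2: By XOR associativity/commutativity: = m1 XOR m2 XOR k XOR k = m1 XOR m2.
Step 3: 01111101 XOR 00001011 = 01110110 = 118.
Step 4: The key cancels out! An attacker learns m1 XOR m2 = 118, revealing the relationship between plaintexts.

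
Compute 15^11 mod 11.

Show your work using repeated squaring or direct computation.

Step 1: Compute 15^11 mod 11 step by step, reducing modulo 11 at each step.
  15^1 mod 11 = 4
  15^2 mod 11 = (4 * 15) mod 11 = 5
  15^3 mod 11 = (5 * 15) mod 11 = 9
  15^4 mod 11 = (9 * 15) mod 11 = 3
  15^5 mod 11 = (3 * 15) mod 11 = 1
  15^6 mod 11 = (1 * 15) mod 11 = 4
  15^7 mod 11 = (4 * 15) mod 11 = 5
  15^8 mod 11 = (5 * 15) mod 11 = 9
  15^9 mod 11 = (9 * 15) mod 11 = 3
  15^10 mod 11 = (3 * 15) mod 11 = 1
  15^11 mod 11 = (1 * 15) mod 11 = 4
Step 2: Result = 4.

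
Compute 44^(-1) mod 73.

Step 1: We need x such that 44 * x = 1 (mod 73).
Step 2: Using the extended Euclidean algorithm or trial:
  44 * 5 = 220 = 3 * 73 + 1.
Step 3: Since 220 mod 73 = 1, the inverse is x = 5.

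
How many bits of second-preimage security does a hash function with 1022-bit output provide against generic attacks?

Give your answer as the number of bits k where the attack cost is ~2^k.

Step 1: The hash has a 1022-bit output.
Step 2: Second-preimage resistance means: given a specific input x, it should be infeasible to find a different y with h(y) = h(x).
With a 1022-bit output, a generic search for a second preimage costs about 2^1022 evaluations (each trial matches the fixed target with probability 2^-1022).
Step 3: Security level = 1022 bits.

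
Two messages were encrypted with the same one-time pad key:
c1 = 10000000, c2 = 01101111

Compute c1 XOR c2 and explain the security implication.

Step 1: c1 XOR c2 = (m1 XOR k) XOR (m2 XOR k).
Step 2: By XOR associativity/commutativity: = m1 XOR m2 XOR k XOR k = m1 XOR m2.
Step 3: 10000000 XOR 01101111 = 11101111 = 239.
Step 4: The key cancels out! An attacker learns m1 XOR m2 = 239, revealing the relationship between plaintexts.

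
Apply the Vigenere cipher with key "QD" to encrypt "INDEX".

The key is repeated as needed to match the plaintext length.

Step 1: Repeat key to match plaintext length:
  Plaintext: INDEX
  Key:       QDQDQ
Step 2: Encrypt each letter:
  I(8) + Q(16) = (8+16) mod 26 = 24 = Y
  N(13) + D(3) = (13+3) mod 26 = 16 = Q
  D(3) + Q(16) = (3+16) mod 26 = 19 = T
  E(4) + D(3) = (4+3) mod 26 = 7 = H
  X(23) + Q(16) = (23+16) mod 26 = 13 = N
Ciphertext: YQTHN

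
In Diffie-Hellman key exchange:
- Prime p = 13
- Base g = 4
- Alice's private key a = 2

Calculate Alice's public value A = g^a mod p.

Step 1: A = g^a mod p = 4^2 mod 13.
  4^1 mod 13 = 4
  4^2 mod 13 = (4 * 4) mod 13 = 3
Result: A = 3.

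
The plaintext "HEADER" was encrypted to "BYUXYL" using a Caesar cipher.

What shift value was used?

Step 1: Compare first letters: H (position 7) -> B (position 1).
Step 2: Shift = (1 - 7) mod 26 = 20.
The shift value is 20.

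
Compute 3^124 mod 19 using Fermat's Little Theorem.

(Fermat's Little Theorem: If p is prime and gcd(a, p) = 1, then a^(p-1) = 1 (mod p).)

Step 1: Since 19 is prime, by Fermat's Little Theorem: 3^18 = 1 (mod 19).
Step 2: Reduce exponent: 124 mod 18 = 16.
Step 3: So 3^124 = 3^16 (mod 19).
Step 4: 3^16 mod 19 = 17.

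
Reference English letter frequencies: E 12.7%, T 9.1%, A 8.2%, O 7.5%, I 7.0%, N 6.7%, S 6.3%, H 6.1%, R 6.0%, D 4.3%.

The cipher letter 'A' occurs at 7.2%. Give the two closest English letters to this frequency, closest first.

Step 1: Observed frequency of 'A' is 7.2%.
Step 2: Compute distances to each reference frequency and sort:
  I (7.0%): difference = 0.2% <-- BEST
  O (7.5%): difference = 0.3% <-- RUNNER-UP
  N (6.7%): difference = 0.5%
  S (6.3%): difference = 0.9%
  A (8.2%): difference = 1.0%
Step 3: Most likely is 'I' (7.0%, diff 0.2%); second most likely is 'O' (7.5%, diff 0.3%).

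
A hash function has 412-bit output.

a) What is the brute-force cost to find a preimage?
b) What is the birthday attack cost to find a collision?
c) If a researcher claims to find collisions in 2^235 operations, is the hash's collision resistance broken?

Step 1: Preimage resistance requires brute-force of 2^412 operations.
Step 2: Collision resistance (birthday bound) = 2^(412/2) = 2^206.
Step 3: The claimed attack costs 2^235 operations.
Step 4: Since 2^235 >= 2^206, the claimed attack is no faster than the generic birthday attack, so this does not break collision resistance.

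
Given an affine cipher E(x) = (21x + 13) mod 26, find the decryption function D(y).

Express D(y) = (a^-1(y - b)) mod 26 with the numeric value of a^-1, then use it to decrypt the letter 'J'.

Step 1: Find a^-1, the modular inverse of 21 mod 26.
Step 2: We need 21 * a^-1 = 1 (mod 26).
Step 3: 21 * 5 = 105 = 4 * 26 + 1, so a^-1 = 5.
Step 4: D(y) = 5(y - 13) mod 26.
Step 5: Apply to 'J' (y = 9): D(9) = 5 * (9 - 13) mod 26 = 5 * -4 mod 26 = 6 -> 'G'.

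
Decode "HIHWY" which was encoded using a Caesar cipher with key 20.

Step 1: Reverse the shift by subtracting 20 from each letter position.
  H (position 7) -> position (7-20) mod 26 = 13 -> N
  I (position 8) -> position (8-20) mod 26 = 14 -> O
  H (position 7) -> position (7-20) mod 26 = 13 -> N
  W (position 22) -> position (22-20) mod 26 = 2 -> C
  Y (position 24) -> position (24-20) mod 26 = 4 -> E
Decrypted message: NONCE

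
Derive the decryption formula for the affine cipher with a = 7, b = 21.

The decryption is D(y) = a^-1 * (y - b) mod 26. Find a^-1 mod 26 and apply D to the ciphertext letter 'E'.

Step 1: Find a^-1, the modular inverse of 7 mod 26.
Step 2: We need 7 * a^-1 = 1 (mod 26).
Step 3: 7 * 15 = 105 = 4 * 26 + 1, so a^-1 = 15.
Step 4: D(y) = 15(y - 21) mod 26.
Step 5: Apply to 'E' (y = 4): D(4) = 15 * (4 - 21) mod 26 = 15 * -17 mod 26 = 5 -> 'F'.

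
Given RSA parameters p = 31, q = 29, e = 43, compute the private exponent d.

Step 1: n = 31 * 29 = 899.
Step 2: phi(n) = 30 * 28 = 840.
Step 3: Find d such that 43 * d = 1 (mod 840).
Step 4: d = 43^(-1) mod 840 = 547.
Verification: 43 * 547 = 23521 = 28 * 840 + 1.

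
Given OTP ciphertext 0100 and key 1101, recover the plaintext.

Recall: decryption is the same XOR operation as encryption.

Step 1: XOR ciphertext with key:
  Ciphertext: 0100
  Key:        1101
  XOR:        1001
Step 2: Plaintext = 1001 = 9 in decimal.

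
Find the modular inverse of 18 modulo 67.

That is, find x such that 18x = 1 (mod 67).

Step 1: We need x such that 18 * x = 1 (mod 67).
Step 2: Using the extended Euclidean algorithm or trial:
  18 * 41 = 738 = 11 * 67 + 1.
Step 3: Since 738 mod 67 = 1, the inverse is x = 41.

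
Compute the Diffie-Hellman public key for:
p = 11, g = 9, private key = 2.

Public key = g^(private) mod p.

Step 1: A = g^a mod p = 9^2 mod 11.
  9^1 mod 11 = 9
  9^2 mod 11 = (9 * 9) mod 11 = 4
Result: A = 4.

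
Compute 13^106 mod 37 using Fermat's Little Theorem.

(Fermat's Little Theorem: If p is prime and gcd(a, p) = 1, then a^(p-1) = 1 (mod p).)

Step 1: Since 37 is prime, by Fermat's Little Theorem: 13^36 = 1 (mod 37).
Step 2: Reduce exponent: 106 mod 36 = 34.
Step 3: So 13^106 = 13^34 (mod 37).
Step 4: 13^34 mod 37 = 30.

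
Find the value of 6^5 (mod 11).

Step 1: Compute 6^5 mod 11 step by step, reducing modulo 11 at each step.
  6^1 mod 11 = 6
  6^2 mod 11 = (6 * 6) mod 11 = 3
  6^3 mod 11 = (3 * 6) mod 11 = 7
  6^4 mod 11 = (7 * 6) mod 11 = 9
  6^5 mod 11 = (9 * 6) mod 11 = 10
Step 2: Result = 10.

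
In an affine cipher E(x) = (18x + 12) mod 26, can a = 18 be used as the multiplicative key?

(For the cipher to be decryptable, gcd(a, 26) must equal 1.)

Step 1: Compute gcd(18, 26).
Step 2: gcd(18, 26) = 2.
Since gcd = 2 != 1, 18 shares a common factor with 26, so it cannot be used.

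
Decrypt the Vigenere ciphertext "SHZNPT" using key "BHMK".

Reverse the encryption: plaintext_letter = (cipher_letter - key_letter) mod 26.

Step 1: Extend key: BHMKBH
Step 2: Decrypt each letter (c - k) mod 26:
  S(18) - B(1) = (18-1) mod 26 = 17 = R
  H(7) - H(7) = (7-7) mod 26 = 0 = A
  Z(25) - M(12) = (25-12) mod 26 = 13 = N
  N(13) - K(10) = (13-10) mod 26 = 3 = D
  P(15) - B(1) = (15-1) mod 26 = 14 = O
  T(19) - H(7) = (19-7) mod 26 = 12 = M
Plaintext: RANDOM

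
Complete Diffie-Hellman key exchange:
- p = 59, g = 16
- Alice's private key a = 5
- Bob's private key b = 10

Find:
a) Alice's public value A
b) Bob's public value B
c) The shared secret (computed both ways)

Step 1: A = g^a mod p = 16^5 mod 59 = 28.
Step 2: B = g^b mod p = 16^10 mod 59 = 17.
Step 3: Alice computes s = B^a mod p = 17^5 mod 59 = 22.
Step 4: Bob computes s = A^b mod p = 28^10 mod 59 = 22.
Both sides agree: shared secret = 22.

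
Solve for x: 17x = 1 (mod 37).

Step 1: We need x such that 17 * x = 1 (mod 37).
Step 2: Using the extended Euclidean algorithm or trial:
  17 * 24 = 408 = 11 * 37 + 1.
Step 3: Since 408 mod 37 = 1, the inverse is x = 24.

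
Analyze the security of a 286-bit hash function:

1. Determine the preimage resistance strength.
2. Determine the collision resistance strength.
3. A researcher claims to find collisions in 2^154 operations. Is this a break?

Step 1: Preimage resistance requires brute-force of 2^286 operations.
Step 2: Collision resistance (birthday bound) = 2^(286/2) = 2^143.
Step 3: The claimed attack costs 2^154 operations.
Step 4: Since 2^154 >= 2^143, the claimed attack is no faster than the generic birthday attack, so this does not break collision resistance.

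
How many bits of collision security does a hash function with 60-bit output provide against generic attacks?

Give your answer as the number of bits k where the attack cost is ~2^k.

Step 1: The hash has a 60-bit output.
Step 2: Collision resistance means it should be infeasible to find any x != y with h(x) = h(y).
By the birthday bound, a generic collision search succeeds after about sqrt(2^60) = 2^(60/2) = 2^30 evaluations.
Step 3: Security level = 30 bits.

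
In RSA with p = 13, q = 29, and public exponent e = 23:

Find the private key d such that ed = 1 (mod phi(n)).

Step 1: n = 13 * 29 = 377.
Step 2: phi(n) = 12 * 28 = 336.
Step 3: Find d such that 23 * d = 1 (mod 336).
Step 4: d = 23^(-1) mod 336 = 263.
Verification: 23 * 263 = 6049 = 18 * 336 + 1.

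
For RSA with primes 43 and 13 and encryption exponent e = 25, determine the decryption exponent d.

Step 1: n = 43 * 13 = 559.
Step 2: phi(n) = 42 * 12 = 504.
Step 3: Find d such that 25 * d = 1 (mod 504).
Step 4: d = 25^(-1) mod 504 = 121.
Verification: 25 * 121 = 3025 = 6 * 504 + 1.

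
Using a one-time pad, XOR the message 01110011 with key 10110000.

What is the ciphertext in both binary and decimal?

Step 1: Write out the XOR operation bit by bit:
  Message: 01110011
  Key:     10110000
  XOR:     11000011
Step 2: Convert to decimal: 11000011 = 195.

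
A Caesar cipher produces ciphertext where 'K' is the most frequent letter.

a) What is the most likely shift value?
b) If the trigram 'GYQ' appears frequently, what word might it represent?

Step 1: In English, 'E' is the most frequent letter (12.7%).
Step 2: The most frequent ciphertext letter is 'K' (position 10).
Step 3: Shift = (10 - 4) mod 26 = 6.
Step 4: Decrypt 'GYQ' by shifting back 6:
  G -> A
  Y -> S
  Q -> K
Step 5: 'GYQ' decrypts to 'ASK'.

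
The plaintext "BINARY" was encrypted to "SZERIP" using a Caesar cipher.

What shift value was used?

Step 1: Compare first letters: B (position 1) -> S (position 18).
Step 2: Shift = (18 - 1) mod 26 = 17.
The shift value is 17.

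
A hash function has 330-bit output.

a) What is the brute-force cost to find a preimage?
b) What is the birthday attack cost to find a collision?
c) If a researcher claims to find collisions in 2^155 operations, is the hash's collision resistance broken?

Step 1: Preimage resistance requires brute-force of 2^330 operations.
Step 2: Collision resistance (birthday bound) = 2^(330/2) = 2^165.
Step 3: The claimed attack costs 2^155 operations.
Step 4: Since 2^155 < 2^165, the claimed attack beats the generic birthday bound, so collision resistance is broken.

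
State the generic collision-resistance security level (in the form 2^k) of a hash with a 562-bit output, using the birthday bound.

Step 1: The birthday paradox gives collision probability ~50% after sqrt(2^n) = 2^(n/2) hashes.
Step 2: For 562-bit output: 2^(562/2) = 2^281.
Step 3: Approximately 2^281 hash computations needed.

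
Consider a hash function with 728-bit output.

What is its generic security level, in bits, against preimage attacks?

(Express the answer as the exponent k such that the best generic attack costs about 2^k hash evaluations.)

Step 1: The hash has a 728-bit output.
Step 2: Preimage resistance means: given a digest h(x), it should be infeasible to find any input that hashes to it.
With a 728-bit output there are 2^728 possible digests, so a generic brute-force preimage search costs about 2^728 evaluations.
Step 3: Security level = 728 bits.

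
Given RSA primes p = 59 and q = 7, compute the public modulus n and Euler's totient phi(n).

Step 1: n = p * q = 59 * 7 = 413.
Step 2: phi(n) = (p-1)(q-1) = 58 * 6 = 348.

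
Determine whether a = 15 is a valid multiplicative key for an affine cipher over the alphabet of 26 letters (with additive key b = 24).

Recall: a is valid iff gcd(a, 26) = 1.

Step 1: Compute gcd(15, 26).
Step 2: gcd(15, 26) = 1.
Since gcd = 1, 15 is coprime with 26, so it is a valid key.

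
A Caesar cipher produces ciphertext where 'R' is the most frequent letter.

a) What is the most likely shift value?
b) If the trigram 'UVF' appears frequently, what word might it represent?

Step 1: In English, 'E' is the most frequent letter (12.7%).
Step 2: The most frequent ciphertext letter is 'R' (position 17).
Step 3: Shift = (17 - 4) mod 26 = 13.
Step 4: Decrypt 'UVF' by shifting back 13:
  U -> H
  V -> I
  F -> S
Step 5: 'UVF' decrypts to 'HIS'.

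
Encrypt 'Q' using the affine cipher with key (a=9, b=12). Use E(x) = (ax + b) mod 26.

Step 1: Convert 'Q' to number: x = 16.
Step 2: E(16) = (9 * 16 + 12) mod 26 = 156 mod 26 = 0.
Step 3: Convert 0 back to letter: A.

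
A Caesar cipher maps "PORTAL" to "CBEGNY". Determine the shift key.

Step 1: Compare first letters: P (position 15) -> C (position 2).
Step 2: Shift = (2 - 15) mod 26 = 13.
The shift value is 13.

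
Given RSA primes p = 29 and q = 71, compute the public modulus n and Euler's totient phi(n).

Step 1: n = p * q = 29 * 71 = 2059.
Step 2: phi(n) = (p-1)(q-1) = 28 * 70 = 1960.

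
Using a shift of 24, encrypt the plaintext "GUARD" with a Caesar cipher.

Step 1: For each letter, shift forward by 24 positions (mod 26).
  G (position 6) -> position (6+24) mod 26 = 4 -> E
  U (position 20) -> position (20+24) mod 26 = 18 -> S
  A (position 0) -> position (0+24) mod 26 = 24 -> Y
  R (position 17) -> position (17+24) mod 26 = 15 -> P
  D (position 3) -> position (3+24) mod 26 = 1 -> B
Result: ESYPB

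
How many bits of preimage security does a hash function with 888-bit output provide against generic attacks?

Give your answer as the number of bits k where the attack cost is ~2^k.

Step 1: The hash has a 888-bit output.
Step 2: Preimage resistance means: given a digest h(x), it should be infeasible to find any input that hashes to it.
With a 888-bit output there are 2^888 possible digests, so a generic brute-force preimage search costs about 2^888 evaluations.
Step 3: Security level = 888 bits.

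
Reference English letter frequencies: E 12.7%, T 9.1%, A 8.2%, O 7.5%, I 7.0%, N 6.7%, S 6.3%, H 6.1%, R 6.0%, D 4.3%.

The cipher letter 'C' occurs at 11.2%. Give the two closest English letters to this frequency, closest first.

Step 1: Observed frequency of 'C' is 11.2%.
Step 2: Compute distances to each reference frequency and sort:
  E (12.7%): difference = 1.5% <-- BEST
  T (9.1%): difference = 2.1% <-- RUNNER-UP
  A (8.2%): difference = 3.0%
  O (7.5%): difference = 3.7%
  I (7.0%): difference = 4.2%
Step 3: Most likely is 'E' (12.7%, diff 1.5%); second most likely is 'T' (9.1%, diff 2.1%).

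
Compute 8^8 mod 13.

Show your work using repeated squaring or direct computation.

Step 1: Compute 8^8 mod 13 step by step, reducing modulo 13 at each step.
  8^1 mod 13 = 8
  8^2 mod 13 = (8 * 8) mod 13 = 12
  8^3 mod 13 = (12 * 8) mod 13 = 5
  8^4 mod 13 = (5 * 8) mod 13 = 1
  8^5 mod 13 = (1 * 8) mod 13 = 8
  8^6 mod 13 = (8 * 8) mod 13 = 12
  8^7 mod 13 = (12 * 8) mod 13 = 5
  8^8 mod 13 = (5 * 8) mod 13 = 1
Step 2: Result = 1.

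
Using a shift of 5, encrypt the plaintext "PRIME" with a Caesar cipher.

Step 1: For each letter, shift forward by 5 positions (mod 26).
  P (position 15) -> position (15+5) mod 26 = 20 -> U
  R (position 17) -> position (17+5) mod 26 = 22 -> W
  I (position 8) -> position (8+5) mod 26 = 13 -> N
  M (position 12) -> position (12+5) mod 26 = 17 -> R
  E (position 4) -> position (4+5) mod 26 = 9 -> J
Result: UWNRJ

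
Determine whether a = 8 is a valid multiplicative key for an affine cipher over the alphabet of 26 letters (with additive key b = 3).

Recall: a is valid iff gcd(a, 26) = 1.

Step 1: Compute gcd(8, 26).
Step 2: gcd(8, 26) = 2.
Since gcd = 2 != 1, 8 shares a common factor with 26, so it cannot be used.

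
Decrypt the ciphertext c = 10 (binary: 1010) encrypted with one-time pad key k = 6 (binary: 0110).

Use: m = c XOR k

Step 1: XOR ciphertext with key:
  Ciphertext: 1010
  Key:        0110
  XOR:        1100
Step 2: Plaintext = 1100 = 12 in decimal.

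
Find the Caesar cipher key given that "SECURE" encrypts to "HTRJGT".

Step 1: Compare first letters: S (position 18) -> H (position 7).
Step 2: Shift = (7 - 18) mod 26 = 15.
The shift value is 15.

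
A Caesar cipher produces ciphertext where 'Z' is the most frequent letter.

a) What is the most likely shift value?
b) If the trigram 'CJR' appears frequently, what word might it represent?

Step 1: In English, 'E' is the most frequent letter (12.7%).
Step 2: The most frequent ciphertext letter is 'Z' (position 25).
Step 3: Shift = (25 - 4) mod 26 = 21.
Step 4: Decrypt 'CJR' by shifting back 21:
  C -> H
  J -> O
  R -> W
Step 5: 'CJR' decrypts to 'HOW'.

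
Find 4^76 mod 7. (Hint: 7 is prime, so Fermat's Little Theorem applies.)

Step 1: Since 7 is prime, by Fermat's Little Theorem: 4^6 = 1 (mod 7).
Step 2: Reduce exponent: 76 mod 6 = 4.
Step 3: So 4^76 = 4^4 (mod 7).
Step 4: 4^4 mod 7 = 4.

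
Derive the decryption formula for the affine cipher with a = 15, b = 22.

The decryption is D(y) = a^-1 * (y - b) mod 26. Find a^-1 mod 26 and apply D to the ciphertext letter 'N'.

Step 1: Find a^-1, the modular inverse of 15 mod 26.
Step 2: We need 15 * a^-1 = 1 (mod 26).
Step 3: 15 * 7 = 105 = 4 * 26 + 1, so a^-1 = 7.
Step 4: D(y) = 7(y - 22) mod 26.
Step 5: Apply to 'N' (y = 13): D(13) = 7 * (13 - 22) mod 26 = 7 * -9 mod 26 = 15 -> 'P'.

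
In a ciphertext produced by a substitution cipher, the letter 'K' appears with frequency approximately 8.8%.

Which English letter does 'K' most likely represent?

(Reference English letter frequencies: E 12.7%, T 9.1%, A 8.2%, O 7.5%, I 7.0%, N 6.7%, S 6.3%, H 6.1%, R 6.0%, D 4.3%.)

Step 1: The observed frequency is 8.8%.
Step 2: Compare with English frequencies:
  E: 12.7% (difference: 3.9%)
  T: 9.1% (difference: 0.3%) <-- closest
  A: 8.2% (difference: 0.6%)
  O: 7.5% (difference: 1.3%)
  I: 7.0% (difference: 1.8%)
  N: 6.7% (difference: 2.1%)
  S: 6.3% (difference: 2.5%)
  H: 6.1% (difference: 2.7%)
  R: 6.0% (difference: 2.8%)
  D: 4.3% (difference: 4.5%)
Step 3: 'K' most likely represents 'T' (frequency 9.1%).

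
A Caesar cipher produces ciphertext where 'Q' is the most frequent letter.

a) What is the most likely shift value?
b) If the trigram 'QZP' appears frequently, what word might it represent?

Step 1: In English, 'E' is the most frequent letter (12.7%).
Step 2: The most frequent ciphertext letter is 'Q' (position 16).
Step 3: Shift = (16 - 4) mod 26 = 12.
Step 4: Decrypt 'QZP' by shifting back 12:
  Q -> E
  Z -> N
  P -> D
Step 5: 'QZP' decrypts to 'END'.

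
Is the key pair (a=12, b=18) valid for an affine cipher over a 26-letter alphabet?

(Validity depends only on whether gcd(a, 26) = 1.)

Step 1: Compute gcd(12, 26).
Step 2: gcd(12, 26) = 2.
Since gcd = 2 != 1, 12 shares a common factor with 26, so it cannot be used.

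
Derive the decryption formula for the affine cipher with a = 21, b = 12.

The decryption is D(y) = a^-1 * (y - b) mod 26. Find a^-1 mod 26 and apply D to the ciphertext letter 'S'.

Step 1: Find a^-1, the modular inverse of 21 mod 26.
Step 2: We need 21 * a^-1 = 1 (mod 26).
Step 3: 21 * 5 = 105 = 4 * 26 + 1, so a^-1 = 5.
Step 4: D(y) = 5(y - 12) mod 26.
Step 5: Apply to 'S' (y = 18): D(18) = 5 * (18 - 12) mod 26 = 5 * 6 mod 26 = 4 -> 'E'.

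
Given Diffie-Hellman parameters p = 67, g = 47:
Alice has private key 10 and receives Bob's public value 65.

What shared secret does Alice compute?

Step 1: s = B^a mod p = 65^10 mod 67.
  65^1 mod 67 = 65
  65^2 mod 67 = (65 * 65) mod 67 = 4
  65^3 mod 67 = (4 * 65) mod 67 = 59
  65^4 mod 67 = (59 * 65) mod 67 = 16
  65^5 mod 67 = (16 * 65) mod 67 = 35
  65^6 mod 67 = (35 * 65) mod 67 = 64
  65^7 mod 67 = (64 * 65) mod 67 = 6
  65^8 mod 67 = (6 * 65) mod 67 = 55
  65^9 mod 67 = (55 * 65) mod 67 = 24
  65^10 mod 67 = (24 * 65) mod 67 = 19
Result: shared secret = 19.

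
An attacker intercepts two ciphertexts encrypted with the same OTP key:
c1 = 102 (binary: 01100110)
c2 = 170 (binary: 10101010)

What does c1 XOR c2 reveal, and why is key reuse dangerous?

Step 1: c1 XOR c2 = (m1 XOR k) XOR (m2 XOR k).
Step 2: By XOR associativity/commutativity: = m1 XOR m2 XOR k XOR k = m1 XOR m2.
Step 3: 01100110 XOR 10101010 = 11001100 = 204.
Step 4: The key cancels out! An attacker learns m1 XOR m2 = 204, revealing the relationship between plaintexts.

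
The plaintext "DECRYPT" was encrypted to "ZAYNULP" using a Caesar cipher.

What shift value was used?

Step 1: Compare first letters: D (position 3) -> Z (position 25).
Step 2: Shift = (25 - 3) mod 26 = 22.
The shift value is 22.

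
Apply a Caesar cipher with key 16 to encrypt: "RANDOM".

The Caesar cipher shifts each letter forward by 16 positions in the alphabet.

Step 1: For each letter, shift forward by 16 positions (mod 26).
  R (position 17) -> position (17+16) mod 26 = 7 -> H
  A (position 0) -> position (0+16) mod 26 = 16 -> Q
  N (position 13) -> position (13+16) mod 26 = 3 -> D
  D (position 3) -> position (3+16) mod 26 = 19 -> T
  O (position 14) -> position (14+16) mod 26 = 4 -> E
  M (position 12) -> position (12+16) mod 26 = 2 -> C
Result: HQDTEC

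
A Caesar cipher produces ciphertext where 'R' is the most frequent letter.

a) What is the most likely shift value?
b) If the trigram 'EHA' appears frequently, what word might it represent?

Step 1: In English, 'E' is the most frequent letter (12.7%).
Step 2: The most frequent ciphertext letter is 'R' (position 17).
Step 3: Shift = (17 - 4) mod 26 = 13.
Step 4: Decrypt 'EHA' by shifting back 13:
  E -> R
  H -> U
  A -> N
Step 5: 'EHA' decrypts to 'RUN'.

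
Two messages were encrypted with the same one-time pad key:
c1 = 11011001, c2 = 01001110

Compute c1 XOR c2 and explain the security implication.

Step 1: c1 XOR c2 = (m1 XOR k) XOR (m2 XOR k).
Step 2: By XOR associativity/commutativity: = m1 XOR m2 XOR k XOR k = m1 XOR m2.
Step 3: 11011001 XOR 01001110 = 10010111 = 151.
Step 4: The key cancels out! An attacker learns m1 XOR m2 = 151, revealing the relationship between plaintexts.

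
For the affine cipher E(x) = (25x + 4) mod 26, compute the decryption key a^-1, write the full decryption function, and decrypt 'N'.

Step 1: Find a^-1, the modular inverse of 25 mod 26.
Step 2: We need 25 * a^-1 = 1 (mod 26).
Step 3: 25 * 25 = 625 = 24 * 26 + 1, so a^-1 = 25.
Step 4: D(y) = 25(y - 4) mod 26.
Step 5: Apply to 'N' (y = 13): D(13) = 25 * (13 - 4) mod 26 = 25 * 9 mod 26 = 17 -> 'R'.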